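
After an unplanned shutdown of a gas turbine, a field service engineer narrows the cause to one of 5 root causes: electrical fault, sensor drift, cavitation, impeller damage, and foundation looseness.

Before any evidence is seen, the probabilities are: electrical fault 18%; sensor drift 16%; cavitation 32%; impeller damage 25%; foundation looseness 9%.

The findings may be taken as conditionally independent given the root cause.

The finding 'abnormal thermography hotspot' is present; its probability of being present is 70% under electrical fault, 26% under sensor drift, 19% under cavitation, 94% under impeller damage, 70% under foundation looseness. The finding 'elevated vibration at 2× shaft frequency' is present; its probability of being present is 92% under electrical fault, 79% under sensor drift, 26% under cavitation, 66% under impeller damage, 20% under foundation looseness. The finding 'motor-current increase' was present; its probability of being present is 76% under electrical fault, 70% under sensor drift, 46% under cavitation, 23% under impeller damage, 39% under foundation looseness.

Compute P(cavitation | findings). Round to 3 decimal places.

For each hypothesis, the unnormalized posterior weight is prior × product of the finding likelihoods:
  electrical fault: 0.18 × 0.70 × 0.92 × 0.76 = 0.088099
  sensor drift: 0.16 × 0.26 × 0.79 × 0.70 = 0.023005
  cavitation: 0.32 × 0.19 × 0.26 × 0.46 = 0.0072717
  impeller damage: 0.25 × 0.94 × 0.66 × 0.23 = 0.035673
  foundation looseness: 0.09 × 0.70 × 0.20 × 0.39 = 0.004914
The unnormalized weights sum to 0.15896.
P(cavitation | evidence) = 0.0072717 / 0.15896 ≈ 0.046.

0.046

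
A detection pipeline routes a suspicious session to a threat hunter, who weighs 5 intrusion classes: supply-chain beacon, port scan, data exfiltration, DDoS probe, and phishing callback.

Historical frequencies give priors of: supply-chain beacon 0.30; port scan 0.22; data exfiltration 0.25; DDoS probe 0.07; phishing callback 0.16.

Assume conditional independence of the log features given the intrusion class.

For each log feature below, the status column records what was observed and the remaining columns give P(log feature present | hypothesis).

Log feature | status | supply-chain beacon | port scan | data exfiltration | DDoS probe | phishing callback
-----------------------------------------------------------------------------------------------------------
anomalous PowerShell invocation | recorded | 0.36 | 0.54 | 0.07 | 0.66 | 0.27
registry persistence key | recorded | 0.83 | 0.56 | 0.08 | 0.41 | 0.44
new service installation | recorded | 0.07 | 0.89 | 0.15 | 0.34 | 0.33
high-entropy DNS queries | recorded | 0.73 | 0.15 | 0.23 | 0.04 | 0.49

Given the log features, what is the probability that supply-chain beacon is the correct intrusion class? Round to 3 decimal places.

0.272

Multiply each prior by the joint likelihood of the log feature pattern:
  supply-chain beacon: 0.30 × 0.36 × 0.83 × 0.07 × 0.73 = 0.0045806
  port scan: 0.22 × 0.54 × 0.56 × 0.89 × 0.15 = 0.0088815
  data exfiltration: 0.25 × 0.07 × 0.08 × 0.15 × 0.23 = 4.83e-05
  DDoS probe: 0.07 × 0.66 × 0.41 × 0.34 × 0.04 = 0.00025761
  phishing callback: 0.16 × 0.27 × 0.44 × 0.33 × 0.49 = 0.0030736
Normalizing constant Z = 0.0045806 + 0.0088815 + 4.83e-05 + 0.00025761 + 0.0030736 = 0.016842.
P(supply-chain beacon | evidence) = 0.0045806 / 0.016842 ≈ 0.272.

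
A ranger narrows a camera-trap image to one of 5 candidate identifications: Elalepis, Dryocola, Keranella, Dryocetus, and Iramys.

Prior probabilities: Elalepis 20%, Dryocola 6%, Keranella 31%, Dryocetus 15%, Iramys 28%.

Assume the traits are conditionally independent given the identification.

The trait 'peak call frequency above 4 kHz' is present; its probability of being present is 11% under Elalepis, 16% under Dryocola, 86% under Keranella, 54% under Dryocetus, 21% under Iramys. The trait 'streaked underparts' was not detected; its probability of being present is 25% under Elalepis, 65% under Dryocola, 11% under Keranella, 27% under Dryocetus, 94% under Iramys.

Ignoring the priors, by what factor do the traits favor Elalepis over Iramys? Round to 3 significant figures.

6.55

Take the product of per-trait likelihoods under each hypothesis (using 1 − P(present | H) for each absent trait), then divide.
  Elalepis: 0.11 × (1 − 0.25) = 0.0825
  Iramys: 0.21 × (1 − 0.94) = 0.0126
Bayes factor = 0.0825 / 0.0126 ≈ 6.55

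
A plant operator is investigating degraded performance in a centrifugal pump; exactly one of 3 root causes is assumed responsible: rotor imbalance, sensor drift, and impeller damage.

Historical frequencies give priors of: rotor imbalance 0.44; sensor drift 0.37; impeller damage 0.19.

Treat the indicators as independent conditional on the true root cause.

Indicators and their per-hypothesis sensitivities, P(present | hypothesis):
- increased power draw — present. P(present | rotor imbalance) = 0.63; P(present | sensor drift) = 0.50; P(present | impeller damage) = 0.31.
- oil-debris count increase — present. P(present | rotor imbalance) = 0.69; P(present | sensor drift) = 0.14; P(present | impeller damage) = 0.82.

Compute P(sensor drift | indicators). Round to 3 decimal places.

By Bayes' rule with conditional independence, the unnormalized weight for each hypothesis is prior × ∏ likelihoods:
  rotor imbalance: 0.44 × 0.63 × 0.69 = 0.19127
  sensor drift: 0.37 × 0.50 × 0.14 = 0.0259
  impeller damage: 0.19 × 0.31 × 0.82 = 0.048298
Normalizing constant Z = 0.19127 + 0.0259 + 0.048298 = 0.26547.
P(sensor drift | evidence) = 0.0259 / 0.26547 ≈ 0.098.

0.098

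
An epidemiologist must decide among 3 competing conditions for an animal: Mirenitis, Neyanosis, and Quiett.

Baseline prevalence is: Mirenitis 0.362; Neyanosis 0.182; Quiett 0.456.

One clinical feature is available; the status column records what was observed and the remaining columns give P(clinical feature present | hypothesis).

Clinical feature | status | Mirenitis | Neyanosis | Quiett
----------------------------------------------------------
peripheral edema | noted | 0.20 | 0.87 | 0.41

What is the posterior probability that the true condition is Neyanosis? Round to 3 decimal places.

0.379

For each hypothesis, the unnormalized posterior weight is prior × likelihood:
  Mirenitis: 0.362 × 0.20 = 0.0724
  Neyanosis: 0.182 × 0.87 = 0.15834
  Quiett: 0.456 × 0.41 = 0.18696
Marginal likelihood of the evidence = 0.4177.
P(Neyanosis | evidence) = 0.15834 / 0.4177 ≈ 0.379.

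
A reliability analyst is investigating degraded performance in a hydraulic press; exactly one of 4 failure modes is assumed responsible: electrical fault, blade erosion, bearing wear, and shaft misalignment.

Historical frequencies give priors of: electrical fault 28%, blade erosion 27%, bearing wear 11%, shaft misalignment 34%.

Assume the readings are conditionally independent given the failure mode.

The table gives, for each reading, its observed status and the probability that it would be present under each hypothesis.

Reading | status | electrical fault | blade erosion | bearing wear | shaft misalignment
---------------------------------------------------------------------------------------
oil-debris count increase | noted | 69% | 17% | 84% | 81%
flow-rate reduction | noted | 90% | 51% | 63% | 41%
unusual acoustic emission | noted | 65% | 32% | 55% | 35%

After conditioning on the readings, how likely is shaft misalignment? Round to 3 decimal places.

By Bayes' rule with conditional independence, the unnormalized weight for each hypothesis is prior × ∏ likelihoods:
  electrical fault: 0.28 × 0.69 × 0.90 × 0.65 = 0.11302
  blade erosion: 0.27 × 0.17 × 0.51 × 0.32 = 0.0074909
  bearing wear: 0.11 × 0.84 × 0.63 × 0.55 = 0.032017
  shaft misalignment: 0.34 × 0.81 × 0.41 × 0.35 = 0.03952
Normalizing constant Z = 0.11302 + 0.0074909 + 0.032017 + 0.03952 = 0.19205.
P(shaft misalignment | evidence) = 0.03952 / 0.19205 ≈ 0.206.

0.206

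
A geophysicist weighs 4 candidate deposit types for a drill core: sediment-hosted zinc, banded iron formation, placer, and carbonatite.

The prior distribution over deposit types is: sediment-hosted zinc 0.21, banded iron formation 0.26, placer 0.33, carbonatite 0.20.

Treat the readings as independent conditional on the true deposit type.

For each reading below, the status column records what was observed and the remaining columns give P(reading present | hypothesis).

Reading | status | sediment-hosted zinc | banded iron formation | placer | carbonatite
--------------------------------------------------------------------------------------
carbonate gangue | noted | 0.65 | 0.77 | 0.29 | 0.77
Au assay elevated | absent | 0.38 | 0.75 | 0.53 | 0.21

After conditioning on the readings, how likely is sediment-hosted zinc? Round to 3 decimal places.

0.281

By Bayes' rule with conditional independence, the unnormalized weight for each hypothesis is prior × ∏ likelihoods (using 1 − P(present | H) for each absent reading):
  sediment-hosted zinc: 0.21 × 0.65 × (1 − 0.38) = 0.08463
  banded iron formation: 0.26 × 0.77 × (1 − 0.75) = 0.05005
  placer: 0.33 × 0.29 × (1 − 0.53) = 0.044979
  carbonatite: 0.20 × 0.77 × (1 − 0.21) = 0.12166
The unnormalized weights sum to 0.30132.
P(sediment-hosted zinc | evidence) = 0.08463 / 0.30132 ≈ 0.281.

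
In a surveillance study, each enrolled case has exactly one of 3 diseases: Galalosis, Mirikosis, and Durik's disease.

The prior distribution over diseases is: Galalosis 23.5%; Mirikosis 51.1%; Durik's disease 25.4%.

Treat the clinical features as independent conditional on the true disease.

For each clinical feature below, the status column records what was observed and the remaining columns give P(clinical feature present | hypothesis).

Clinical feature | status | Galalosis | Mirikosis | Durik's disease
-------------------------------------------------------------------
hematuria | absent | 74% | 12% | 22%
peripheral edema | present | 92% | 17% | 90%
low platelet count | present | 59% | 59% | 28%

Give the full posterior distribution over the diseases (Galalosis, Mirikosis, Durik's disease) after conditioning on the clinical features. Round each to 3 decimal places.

0.259, 0.352, 0.389

By Bayes' rule with conditional independence, the unnormalized weight for each hypothesis is prior × ∏ likelihoods (using 1 − P(present | H) for each absent clinical feature):
  Galalosis: 0.235 × (1 − 0.74) × 0.92 × 0.59 = 0.033165
  Mirikosis: 0.511 × (1 − 0.12) × 0.17 × 0.59 = 0.045103
  Durik's disease: 0.254 × (1 − 0.22) × 0.90 × 0.28 = 0.049926
Normalizing constant Z = 0.033165 + 0.045103 + 0.049926 = 0.12819.
P(Galalosis | evidence) = 0.033165 / 0.12819 ≈ 0.259
P(Mirikosis | evidence) = 0.045103 / 0.12819 ≈ 0.352
P(Durik's disease | evidence) = 0.049926 / 0.12819 ≈ 0.389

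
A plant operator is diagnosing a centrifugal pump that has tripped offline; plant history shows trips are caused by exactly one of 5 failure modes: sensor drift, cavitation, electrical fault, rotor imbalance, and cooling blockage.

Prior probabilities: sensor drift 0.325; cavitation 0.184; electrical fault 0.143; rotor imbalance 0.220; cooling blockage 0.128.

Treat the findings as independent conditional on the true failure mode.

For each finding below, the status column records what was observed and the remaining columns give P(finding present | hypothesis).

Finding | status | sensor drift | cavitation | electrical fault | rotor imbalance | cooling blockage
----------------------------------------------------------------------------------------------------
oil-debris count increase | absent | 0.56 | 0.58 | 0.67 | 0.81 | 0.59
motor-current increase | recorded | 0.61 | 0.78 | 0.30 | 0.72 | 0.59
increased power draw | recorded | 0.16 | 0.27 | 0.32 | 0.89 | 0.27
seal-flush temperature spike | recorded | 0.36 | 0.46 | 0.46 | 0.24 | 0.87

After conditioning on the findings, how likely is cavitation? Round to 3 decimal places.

0.265

By Bayes' rule with conditional independence, the unnormalized weight for each hypothesis is prior × ∏ likelihoods (using 1 − P(present | H) for each absent finding):
  sensor drift: 0.325 × (1 − 0.56) × 0.61 × 0.16 × 0.36 = 0.0050244
  cavitation: 0.184 × (1 − 0.58) × 0.78 × 0.27 × 0.46 = 0.0074866
  electrical fault: 0.143 × (1 − 0.67) × 0.30 × 0.32 × 0.46 = 0.0020839
  rotor imbalance: 0.220 × (1 − 0.81) × 0.72 × 0.89 × 0.24 = 0.0064285
  cooling blockage: 0.128 × (1 − 0.59) × 0.59 × 0.27 × 0.87 = 0.0072733
Marginal likelihood of the evidence = 0.028297.
P(cavitation | evidence) = 0.0074866 / 0.028297 ≈ 0.265.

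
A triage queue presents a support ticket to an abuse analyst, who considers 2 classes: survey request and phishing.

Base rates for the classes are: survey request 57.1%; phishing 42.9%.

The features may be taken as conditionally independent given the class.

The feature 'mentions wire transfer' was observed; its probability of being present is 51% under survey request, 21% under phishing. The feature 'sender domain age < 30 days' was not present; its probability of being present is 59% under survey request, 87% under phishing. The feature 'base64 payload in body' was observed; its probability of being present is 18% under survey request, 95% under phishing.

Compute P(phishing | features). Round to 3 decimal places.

For each hypothesis, the unnormalized posterior weight is prior × product of the feature likelihoods (using 1 − P(present | H) for each absent feature):
  survey request: 0.571 × 0.51 × (1 − 0.59) × 0.18 = 0.021491
  phishing: 0.429 × 0.21 × (1 − 0.87) × 0.95 = 0.011126
Marginal likelihood of the evidence = 0.032617.
P(phishing | evidence) = 0.011126 / 0.032617 ≈ 0.341.

0.341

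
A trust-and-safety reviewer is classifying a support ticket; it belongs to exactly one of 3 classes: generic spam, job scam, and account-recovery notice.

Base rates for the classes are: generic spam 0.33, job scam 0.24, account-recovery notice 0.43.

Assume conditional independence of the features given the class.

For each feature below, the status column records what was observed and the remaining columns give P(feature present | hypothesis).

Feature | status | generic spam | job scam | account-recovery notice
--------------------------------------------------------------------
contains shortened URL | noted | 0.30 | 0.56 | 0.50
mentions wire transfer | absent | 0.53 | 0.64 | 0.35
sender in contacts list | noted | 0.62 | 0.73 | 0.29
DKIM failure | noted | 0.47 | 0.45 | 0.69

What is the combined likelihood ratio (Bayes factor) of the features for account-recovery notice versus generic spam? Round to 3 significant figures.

1.58

Joint likelihood of the feature pattern under each hypothesis (using 1 − P(present | H) for each absent feature):
  account-recovery notice: 0.50 × (1 − 0.35) × 0.29 × 0.69 = 0.065032
  generic spam: 0.30 × (1 − 0.53) × 0.62 × 0.47 = 0.041087
Bayes factor = 0.065032 / 0.041087 ≈ 1.58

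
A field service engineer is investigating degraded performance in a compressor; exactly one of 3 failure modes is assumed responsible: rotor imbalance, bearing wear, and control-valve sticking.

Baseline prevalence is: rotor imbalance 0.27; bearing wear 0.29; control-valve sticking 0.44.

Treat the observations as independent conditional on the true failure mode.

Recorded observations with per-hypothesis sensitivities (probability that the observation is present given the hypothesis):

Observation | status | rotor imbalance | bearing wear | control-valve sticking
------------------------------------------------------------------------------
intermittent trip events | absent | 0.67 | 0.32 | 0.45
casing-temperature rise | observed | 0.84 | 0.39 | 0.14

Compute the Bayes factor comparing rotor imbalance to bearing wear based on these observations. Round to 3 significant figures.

Take the product of per-observation likelihoods under each hypothesis (using 1 − P(present | H) for each absent observation), then divide.
  rotor imbalance: (1 − 0.67) × 0.84 = 0.2772
  bearing wear: (1 − 0.32) × 0.39 = 0.2652
Bayes factor = 0.2772 / 0.2652 ≈ 1.05

1.05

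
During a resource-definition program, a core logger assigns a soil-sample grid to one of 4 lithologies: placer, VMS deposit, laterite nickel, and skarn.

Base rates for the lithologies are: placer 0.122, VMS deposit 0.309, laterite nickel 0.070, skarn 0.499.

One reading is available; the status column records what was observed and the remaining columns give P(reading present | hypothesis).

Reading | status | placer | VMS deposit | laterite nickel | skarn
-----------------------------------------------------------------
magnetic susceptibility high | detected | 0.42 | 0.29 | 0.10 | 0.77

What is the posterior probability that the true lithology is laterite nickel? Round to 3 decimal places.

0.013

Multiply each prior by the likelihood of the reading:
  placer: 0.122 × 0.42 = 0.05124
  VMS deposit: 0.309 × 0.29 = 0.08961
  laterite nickel: 0.070 × 0.10 = 0.007
  skarn: 0.499 × 0.77 = 0.38423
Marginal likelihood of the evidence = 0.53208.
P(laterite nickel | evidence) = 0.007 / 0.53208 ≈ 0.013.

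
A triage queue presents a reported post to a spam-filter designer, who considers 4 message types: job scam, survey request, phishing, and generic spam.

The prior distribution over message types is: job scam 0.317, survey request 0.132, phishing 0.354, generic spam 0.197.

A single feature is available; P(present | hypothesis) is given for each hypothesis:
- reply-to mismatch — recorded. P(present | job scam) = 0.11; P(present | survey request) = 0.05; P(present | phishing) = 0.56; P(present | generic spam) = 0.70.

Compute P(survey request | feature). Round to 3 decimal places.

0.017

For each hypothesis, the unnormalized posterior weight is prior × likelihood:
  job scam: 0.317 × 0.11 = 0.03487
  survey request: 0.132 × 0.05 = 0.0066
  phishing: 0.354 × 0.56 = 0.19824
  generic spam: 0.197 × 0.70 = 0.1379
Normalizing constant Z = 0.03487 + 0.0066 + 0.19824 + 0.1379 = 0.37761.
P(survey request | evidence) = 0.0066 / 0.37761 ≈ 0.017.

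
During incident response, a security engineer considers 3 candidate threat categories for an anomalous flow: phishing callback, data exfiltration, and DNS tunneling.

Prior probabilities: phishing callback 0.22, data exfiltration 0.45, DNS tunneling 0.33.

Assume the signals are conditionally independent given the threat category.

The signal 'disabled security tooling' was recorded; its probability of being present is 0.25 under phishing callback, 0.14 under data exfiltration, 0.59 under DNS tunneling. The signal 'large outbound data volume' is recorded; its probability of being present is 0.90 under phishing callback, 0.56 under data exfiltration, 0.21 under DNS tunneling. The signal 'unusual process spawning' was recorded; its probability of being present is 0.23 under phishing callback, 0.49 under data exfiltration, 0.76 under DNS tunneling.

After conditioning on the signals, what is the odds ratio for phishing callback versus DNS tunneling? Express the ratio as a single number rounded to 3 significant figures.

0.366

The normalizing constant cancels in an odds ratio, so compute prior × likelihood for the two hypotheses only:
  phishing callback: 0.22 × 0.25 × 0.90 × 0.23 = 0.011385
  DNS tunneling: 0.33 × 0.59 × 0.21 × 0.76 = 0.031074
Odds(phishing callback : DNS tunneling) = 0.011385 / 0.031074 ≈ 0.366.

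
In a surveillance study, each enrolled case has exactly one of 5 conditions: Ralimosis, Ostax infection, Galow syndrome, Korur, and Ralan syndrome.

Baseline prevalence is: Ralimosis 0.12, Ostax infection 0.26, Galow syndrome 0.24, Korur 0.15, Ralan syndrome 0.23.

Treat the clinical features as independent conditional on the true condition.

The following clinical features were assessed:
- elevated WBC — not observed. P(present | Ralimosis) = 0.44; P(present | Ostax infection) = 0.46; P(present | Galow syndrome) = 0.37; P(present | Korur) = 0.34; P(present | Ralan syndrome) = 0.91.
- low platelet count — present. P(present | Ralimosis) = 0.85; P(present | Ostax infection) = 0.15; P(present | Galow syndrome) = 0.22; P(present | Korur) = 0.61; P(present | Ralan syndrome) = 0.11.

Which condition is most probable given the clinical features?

Korur

For each hypothesis, the unnormalized posterior weight is prior × product of the clinical feature likelihoods (using 1 − P(present | H) for each absent clinical feature):
  Ralimosis: 0.12 × (1 − 0.44) × 0.85 = 0.05712
  Ostax infection: 0.26 × (1 − 0.46) × 0.15 = 0.02106
  Galow syndrome: 0.24 × (1 − 0.37) × 0.22 = 0.033264
  Korur: 0.15 × (1 − 0.34) × 0.61 = 0.06039
  Ralan syndrome: 0.23 × (1 − 0.91) × 0.11 = 0.002277
The unnormalized weights sum to 0.17411.
P(Ralimosis | evidence) ≈ 0.05712 / 0.17411 ≈ 0.328
P(Ostax infection | evidence) ≈ 0.02106 / 0.17411 ≈ 0.121
P(Galow syndrome | evidence) ≈ 0.033264 / 0.17411 ≈ 0.191
P(Korur | evidence) ≈ 0.06039 / 0.17411 ≈ 0.347
P(Ralan syndrome | evidence) ≈ 0.002277 / 0.17411 ≈ 0.013
The largest is 0.347, so Korur is most probable.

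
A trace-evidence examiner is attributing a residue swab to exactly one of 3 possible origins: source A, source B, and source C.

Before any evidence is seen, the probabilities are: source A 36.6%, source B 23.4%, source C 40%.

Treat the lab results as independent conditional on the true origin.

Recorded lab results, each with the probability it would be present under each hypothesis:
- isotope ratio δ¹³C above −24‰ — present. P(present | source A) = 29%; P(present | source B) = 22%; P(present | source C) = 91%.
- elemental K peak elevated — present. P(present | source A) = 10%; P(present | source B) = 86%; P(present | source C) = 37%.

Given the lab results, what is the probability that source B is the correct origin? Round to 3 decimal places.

For each hypothesis, the unnormalized posterior weight is prior × product of the lab result likelihoods:
  source A: 0.366 × 0.29 × 0.10 = 0.010614
  source B: 0.234 × 0.22 × 0.86 = 0.044273
  source C: 0.400 × 0.91 × 0.37 = 0.13468
Marginal likelihood of the evidence = 0.18957.
P(source B | evidence) = 0.044273 / 0.18957 ≈ 0.234.

0.234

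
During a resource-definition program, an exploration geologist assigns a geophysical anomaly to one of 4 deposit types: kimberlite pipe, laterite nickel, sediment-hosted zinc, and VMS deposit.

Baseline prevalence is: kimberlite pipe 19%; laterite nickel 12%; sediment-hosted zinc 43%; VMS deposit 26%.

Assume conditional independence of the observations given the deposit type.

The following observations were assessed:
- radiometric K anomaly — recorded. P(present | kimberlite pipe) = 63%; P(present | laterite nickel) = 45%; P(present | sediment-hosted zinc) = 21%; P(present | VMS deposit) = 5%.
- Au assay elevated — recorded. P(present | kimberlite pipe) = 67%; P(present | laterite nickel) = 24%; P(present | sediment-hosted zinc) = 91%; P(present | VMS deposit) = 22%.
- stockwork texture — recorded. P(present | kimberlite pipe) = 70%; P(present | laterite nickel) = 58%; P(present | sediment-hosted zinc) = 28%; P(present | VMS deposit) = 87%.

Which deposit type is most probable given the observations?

kimberlite pipe

For each hypothesis, the unnormalized posterior weight is prior × product of the observation likelihoods:
  kimberlite pipe: 0.19 × 0.63 × 0.67 × 0.70 = 0.056139
  laterite nickel: 0.12 × 0.45 × 0.24 × 0.58 = 0.0075168
  sediment-hosted zinc: 0.43 × 0.21 × 0.91 × 0.28 = 0.023008
  VMS deposit: 0.26 × 0.05 × 0.22 × 0.87 = 0.0024882
Normalizing constant Z = 0.056139 + 0.0075168 + 0.023008 + 0.0024882 = 0.089153.
P(kimberlite pipe | evidence) ≈ 0.056139 / 0.089153 ≈ 0.630
P(laterite nickel | evidence) ≈ 0.0075168 / 0.089153 ≈ 0.084
P(sediment-hosted zinc | evidence) ≈ 0.023008 / 0.089153 ≈ 0.258
P(VMS deposit | evidence) ≈ 0.0024882 / 0.089153 ≈ 0.028
The largest is 0.630, so kimberlite pipe is most probable.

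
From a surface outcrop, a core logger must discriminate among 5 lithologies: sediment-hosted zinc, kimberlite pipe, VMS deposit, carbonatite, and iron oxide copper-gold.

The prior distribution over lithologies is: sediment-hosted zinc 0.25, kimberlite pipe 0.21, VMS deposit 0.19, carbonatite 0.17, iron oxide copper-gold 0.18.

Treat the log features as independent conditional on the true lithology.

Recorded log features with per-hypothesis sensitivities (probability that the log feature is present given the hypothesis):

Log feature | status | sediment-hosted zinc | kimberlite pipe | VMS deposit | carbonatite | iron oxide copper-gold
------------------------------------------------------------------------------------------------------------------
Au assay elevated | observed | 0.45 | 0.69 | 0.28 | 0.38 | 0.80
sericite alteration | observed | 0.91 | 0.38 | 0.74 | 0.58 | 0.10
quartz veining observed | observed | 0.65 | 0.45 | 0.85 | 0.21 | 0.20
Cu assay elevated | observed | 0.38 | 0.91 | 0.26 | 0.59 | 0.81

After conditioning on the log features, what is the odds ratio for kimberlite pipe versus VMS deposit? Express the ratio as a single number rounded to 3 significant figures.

The normalizing constant cancels in an odds ratio, so compute prior × likelihood for the two hypotheses only:
  kimberlite pipe: 0.21 × 0.69 × 0.38 × 0.45 × 0.91 = 0.022548
  VMS deposit: 0.19 × 0.28 × 0.74 × 0.85 × 0.26 = 0.0087003
Odds(kimberlite pipe : VMS deposit) = 0.022548 / 0.0087003 ≈ 2.59.

2.59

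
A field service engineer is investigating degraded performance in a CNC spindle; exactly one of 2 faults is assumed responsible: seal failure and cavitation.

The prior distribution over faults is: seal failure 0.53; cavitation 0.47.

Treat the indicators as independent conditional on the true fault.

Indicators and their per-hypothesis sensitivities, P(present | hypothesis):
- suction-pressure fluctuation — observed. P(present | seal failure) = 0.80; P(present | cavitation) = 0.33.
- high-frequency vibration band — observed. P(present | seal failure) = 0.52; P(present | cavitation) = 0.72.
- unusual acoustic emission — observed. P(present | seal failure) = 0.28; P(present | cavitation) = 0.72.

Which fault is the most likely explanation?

For each hypothesis, the unnormalized posterior weight is prior × product of the indicator likelihoods:
  seal failure: 0.53 × 0.80 × 0.52 × 0.28 = 0.061734
  cavitation: 0.47 × 0.33 × 0.72 × 0.72 = 0.080404
The unnormalized weights sum to 0.14214.
P(seal failure | evidence) ≈ 0.061734 / 0.14214 ≈ 0.434
P(cavitation | evidence) ≈ 0.080404 / 0.14214 ≈ 0.566
The largest is 0.566, so cavitation is most probable.

cavitation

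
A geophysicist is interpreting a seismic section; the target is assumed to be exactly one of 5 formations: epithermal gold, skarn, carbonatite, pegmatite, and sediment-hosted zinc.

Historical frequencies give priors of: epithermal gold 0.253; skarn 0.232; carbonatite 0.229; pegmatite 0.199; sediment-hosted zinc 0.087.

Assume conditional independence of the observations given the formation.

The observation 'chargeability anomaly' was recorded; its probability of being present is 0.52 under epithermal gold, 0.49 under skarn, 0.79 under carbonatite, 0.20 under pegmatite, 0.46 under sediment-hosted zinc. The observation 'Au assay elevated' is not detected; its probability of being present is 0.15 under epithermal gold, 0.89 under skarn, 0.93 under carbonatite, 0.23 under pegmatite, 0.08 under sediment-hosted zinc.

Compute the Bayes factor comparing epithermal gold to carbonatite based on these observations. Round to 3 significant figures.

Joint likelihood of the evidence pattern under each hypothesis (using 1 − P(present | H) for each absent observation):
  epithermal gold: 0.52 × (1 − 0.15) = 0.442
  carbonatite: 0.79 × (1 − 0.93) = 0.0553
Bayes factor = 0.442 / 0.0553 ≈ 7.99

7.99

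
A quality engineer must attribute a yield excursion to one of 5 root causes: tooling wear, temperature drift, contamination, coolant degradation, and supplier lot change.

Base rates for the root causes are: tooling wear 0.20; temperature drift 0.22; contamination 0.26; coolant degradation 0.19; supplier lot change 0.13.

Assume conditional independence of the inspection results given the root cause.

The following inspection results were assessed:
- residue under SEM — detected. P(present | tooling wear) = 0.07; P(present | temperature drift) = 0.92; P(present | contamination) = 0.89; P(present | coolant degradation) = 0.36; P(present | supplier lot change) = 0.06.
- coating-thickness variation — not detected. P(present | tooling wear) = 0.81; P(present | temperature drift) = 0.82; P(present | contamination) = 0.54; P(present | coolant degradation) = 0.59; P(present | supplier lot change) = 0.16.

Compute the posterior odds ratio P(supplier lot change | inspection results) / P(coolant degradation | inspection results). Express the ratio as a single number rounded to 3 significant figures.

0.234

Posterior odds equal prior odds times the likelihood ratio; only the two competing hypotheses matter (using 1 − P(present | H) for each absent inspection result).
  supplier lot change: 0.13 × 0.06 × (1 − 0.16) = 0.006552
  coolant degradation: 0.19 × 0.36 × (1 − 0.59) = 0.028044
Posterior odds = 0.006552 / 0.028044 ≈ 0.234.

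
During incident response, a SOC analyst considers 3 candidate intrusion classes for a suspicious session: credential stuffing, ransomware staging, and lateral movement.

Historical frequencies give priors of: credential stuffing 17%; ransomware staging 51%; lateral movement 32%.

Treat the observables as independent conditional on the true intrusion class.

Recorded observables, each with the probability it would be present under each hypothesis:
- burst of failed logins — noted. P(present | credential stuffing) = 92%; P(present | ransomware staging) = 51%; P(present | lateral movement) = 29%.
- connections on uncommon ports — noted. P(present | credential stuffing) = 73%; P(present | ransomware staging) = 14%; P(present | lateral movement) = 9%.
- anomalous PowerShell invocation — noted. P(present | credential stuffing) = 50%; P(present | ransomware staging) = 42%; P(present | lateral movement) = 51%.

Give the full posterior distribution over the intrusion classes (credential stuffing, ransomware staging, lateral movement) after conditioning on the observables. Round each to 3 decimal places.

0.745, 0.200, 0.056

Multiply each prior by the joint likelihood of the observable pattern:
  credential stuffing: 0.17 × 0.92 × 0.73 × 0.50 = 0.057086
  ransomware staging: 0.51 × 0.51 × 0.14 × 0.42 = 0.015294
  lateral movement: 0.32 × 0.29 × 0.09 × 0.51 = 0.0042595
Normalizing constant Z = 0.057086 + 0.015294 + 0.0042595 = 0.076639.
P(credential stuffing | evidence) = 0.057086 / 0.076639 ≈ 0.745
P(ransomware staging | evidence) = 0.015294 / 0.076639 ≈ 0.200
P(lateral movement | evidence) = 0.0042595 / 0.076639 ≈ 0.056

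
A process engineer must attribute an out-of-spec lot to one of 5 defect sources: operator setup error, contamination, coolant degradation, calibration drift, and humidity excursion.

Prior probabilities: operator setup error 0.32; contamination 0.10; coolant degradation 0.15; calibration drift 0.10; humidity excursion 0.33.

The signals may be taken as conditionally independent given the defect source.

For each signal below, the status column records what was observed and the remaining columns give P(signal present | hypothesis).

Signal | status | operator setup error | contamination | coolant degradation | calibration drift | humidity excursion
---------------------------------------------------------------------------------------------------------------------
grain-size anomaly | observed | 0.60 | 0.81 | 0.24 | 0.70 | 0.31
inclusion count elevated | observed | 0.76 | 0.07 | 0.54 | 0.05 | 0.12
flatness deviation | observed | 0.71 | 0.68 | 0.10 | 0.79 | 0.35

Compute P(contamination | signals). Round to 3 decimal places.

0.033

For each hypothesis, the unnormalized posterior weight is prior × product of the signal likelihoods:
  operator setup error: 0.32 × 0.60 × 0.76 × 0.71 = 0.1036
  contamination: 0.10 × 0.81 × 0.07 × 0.68 = 0.0038556
  coolant degradation: 0.15 × 0.24 × 0.54 × 0.10 = 0.001944
  calibration drift: 0.10 × 0.70 × 0.05 × 0.79 = 0.002765
  humidity excursion: 0.33 × 0.31 × 0.12 × 0.35 = 0.0042966
Normalizing constant Z = 0.1036 + 0.0038556 + 0.001944 + 0.002765 + 0.0042966 = 0.11646.
P(contamination | evidence) = 0.0038556 / 0.11646 ≈ 0.033.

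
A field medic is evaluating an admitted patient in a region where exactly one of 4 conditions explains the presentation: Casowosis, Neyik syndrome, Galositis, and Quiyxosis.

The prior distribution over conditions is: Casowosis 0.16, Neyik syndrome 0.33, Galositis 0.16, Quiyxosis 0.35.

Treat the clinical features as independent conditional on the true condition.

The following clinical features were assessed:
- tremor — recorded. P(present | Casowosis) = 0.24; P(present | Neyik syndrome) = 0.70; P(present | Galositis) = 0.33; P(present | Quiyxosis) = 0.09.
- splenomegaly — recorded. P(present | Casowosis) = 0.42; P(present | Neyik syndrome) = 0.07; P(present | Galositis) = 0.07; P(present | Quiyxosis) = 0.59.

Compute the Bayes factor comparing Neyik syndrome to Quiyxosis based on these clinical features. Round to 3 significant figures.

0.923

Take the product of per-clinical feature likelihoods under each hypothesis, then divide.
  Neyik syndrome: 0.70 × 0.07 = 0.049
  Quiyxosis: 0.09 × 0.59 = 0.0531
Bayes factor = 0.049 / 0.0531 ≈ 0.923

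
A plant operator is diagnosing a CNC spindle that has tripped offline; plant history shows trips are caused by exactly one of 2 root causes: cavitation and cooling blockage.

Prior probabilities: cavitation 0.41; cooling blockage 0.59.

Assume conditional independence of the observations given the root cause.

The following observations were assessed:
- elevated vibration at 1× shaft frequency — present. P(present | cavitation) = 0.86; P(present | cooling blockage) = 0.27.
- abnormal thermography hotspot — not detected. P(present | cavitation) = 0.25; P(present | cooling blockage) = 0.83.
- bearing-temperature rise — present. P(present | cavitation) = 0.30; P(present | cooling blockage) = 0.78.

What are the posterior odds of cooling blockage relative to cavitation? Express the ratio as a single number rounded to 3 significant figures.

The normalizing constant cancels in an odds ratio, so compute prior × likelihood for the two hypotheses only (using 1 − P(present | H) for each absent observation):
  cooling blockage: 0.59 × 0.27 × (1 − 0.83) × 0.78 = 0.021123
  cavitation: 0.41 × 0.86 × (1 − 0.25) × 0.30 = 0.079335
Odds(cooling blockage : cavitation) = 0.021123 / 0.079335 ≈ 0.266.

0.266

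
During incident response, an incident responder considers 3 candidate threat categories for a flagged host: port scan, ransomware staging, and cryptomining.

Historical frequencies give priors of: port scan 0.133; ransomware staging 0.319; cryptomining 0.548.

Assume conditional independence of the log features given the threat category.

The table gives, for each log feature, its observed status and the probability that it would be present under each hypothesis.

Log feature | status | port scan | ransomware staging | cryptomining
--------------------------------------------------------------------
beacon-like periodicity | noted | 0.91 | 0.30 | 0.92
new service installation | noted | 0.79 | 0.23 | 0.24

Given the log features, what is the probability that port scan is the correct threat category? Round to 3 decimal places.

0.401

For each hypothesis, the unnormalized posterior weight is prior × product of the log feature likelihoods:
  port scan: 0.133 × 0.91 × 0.79 = 0.095614
  ransomware staging: 0.319 × 0.30 × 0.23 = 0.022011
  cryptomining: 0.548 × 0.92 × 0.24 = 0.121
Marginal likelihood of the evidence = 0.23862.
P(port scan | evidence) = 0.095614 / 0.23862 ≈ 0.401.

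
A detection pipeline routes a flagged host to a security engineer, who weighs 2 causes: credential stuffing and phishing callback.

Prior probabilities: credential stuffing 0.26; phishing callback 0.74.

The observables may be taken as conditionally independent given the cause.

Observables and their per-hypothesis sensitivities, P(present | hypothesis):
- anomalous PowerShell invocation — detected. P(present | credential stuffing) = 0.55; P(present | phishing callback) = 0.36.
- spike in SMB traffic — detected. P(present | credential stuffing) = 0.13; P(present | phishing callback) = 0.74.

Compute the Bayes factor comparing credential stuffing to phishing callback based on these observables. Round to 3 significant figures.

Joint likelihood of the observable pattern under each hypothesis:
  credential stuffing: 0.55 × 0.13 = 0.0715
  phishing callback: 0.36 × 0.74 = 0.2664
Bayes factor = 0.0715 / 0.2664 ≈ 0.268

0.268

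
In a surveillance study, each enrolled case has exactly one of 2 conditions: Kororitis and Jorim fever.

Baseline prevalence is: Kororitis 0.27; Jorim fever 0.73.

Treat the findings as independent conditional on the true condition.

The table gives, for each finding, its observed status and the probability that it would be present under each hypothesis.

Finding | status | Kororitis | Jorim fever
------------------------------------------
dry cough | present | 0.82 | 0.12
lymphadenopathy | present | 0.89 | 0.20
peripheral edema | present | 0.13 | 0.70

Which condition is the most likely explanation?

Kororitis

Multiply each prior by the joint likelihood of the evidence pattern:
  Kororitis: 0.27 × 0.82 × 0.89 × 0.13 = 0.025616
  Jorim fever: 0.73 × 0.12 × 0.20 × 0.70 = 0.012264
The unnormalized weights sum to 0.03788.
P(Kororitis | evidence) ≈ 0.025616 / 0.03788 ≈ 0.676
P(Jorim fever | evidence) ≈ 0.012264 / 0.03788 ≈ 0.324
The largest is 0.676, so Kororitis is most probable.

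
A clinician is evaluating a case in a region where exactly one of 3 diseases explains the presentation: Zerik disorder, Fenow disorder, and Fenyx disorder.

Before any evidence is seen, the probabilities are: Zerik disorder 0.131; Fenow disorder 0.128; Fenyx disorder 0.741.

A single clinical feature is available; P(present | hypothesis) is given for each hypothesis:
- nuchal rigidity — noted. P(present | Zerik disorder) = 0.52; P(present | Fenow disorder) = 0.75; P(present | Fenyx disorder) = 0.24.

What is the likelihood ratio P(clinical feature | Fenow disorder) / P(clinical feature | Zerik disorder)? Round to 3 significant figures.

1.44

Likelihood of this clinical feature under each hypothesis:
  Fenow disorder: 0.75
  Zerik disorder: 0.52
Bayes factor = 0.75 / 0.52 ≈ 1.44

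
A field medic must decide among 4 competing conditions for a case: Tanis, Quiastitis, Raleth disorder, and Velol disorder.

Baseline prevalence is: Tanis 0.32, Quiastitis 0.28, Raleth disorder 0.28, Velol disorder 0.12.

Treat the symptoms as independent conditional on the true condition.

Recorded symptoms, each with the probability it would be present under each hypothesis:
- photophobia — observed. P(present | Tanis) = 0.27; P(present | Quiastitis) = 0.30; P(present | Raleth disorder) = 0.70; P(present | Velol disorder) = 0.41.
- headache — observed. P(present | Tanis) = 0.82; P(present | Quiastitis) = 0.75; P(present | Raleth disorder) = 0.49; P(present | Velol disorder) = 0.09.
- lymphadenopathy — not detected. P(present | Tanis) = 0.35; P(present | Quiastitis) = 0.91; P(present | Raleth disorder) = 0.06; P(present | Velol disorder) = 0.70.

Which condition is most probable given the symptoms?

By Bayes' rule with conditional independence, the unnormalized weight for each hypothesis is prior × ∏ likelihoods (using 1 − P(present | H) for each absent symptom):
  Tanis: 0.32 × 0.27 × 0.82 × (1 − 0.35) = 0.046051
  Quiastitis: 0.28 × 0.30 × 0.75 × (1 − 0.91) = 0.00567
  Raleth disorder: 0.28 × 0.70 × 0.49 × (1 − 0.06) = 0.090278
  Velol disorder: 0.12 × 0.41 × 0.09 × (1 − 0.70) = 0.0013284
Normalizing constant Z = 0.046051 + 0.00567 + 0.090278 + 0.0013284 = 0.14333.
P(Tanis | evidence) ≈ 0.046051 / 0.14333 ≈ 0.321
P(Quiastitis | evidence) ≈ 0.00567 / 0.14333 ≈ 0.040
P(Raleth disorder | evidence) ≈ 0.090278 / 0.14333 ≈ 0.630
P(Velol disorder | evidence) ≈ 0.0013284 / 0.14333 ≈ 0.009
The largest is 0.630, so Raleth disorder is most probable.

Raleth disorder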